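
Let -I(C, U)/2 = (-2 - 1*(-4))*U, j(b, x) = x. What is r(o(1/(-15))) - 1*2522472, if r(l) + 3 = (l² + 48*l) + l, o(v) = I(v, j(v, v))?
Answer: -567553919/225 ≈ -2.5225e+6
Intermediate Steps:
I(C, U) = -4*U (I(C, U) = -2*(-2 - 1*(-4))*U = -2*(-2 + 4)*U = -4*U)
o(v) = -4*v
r(l) = -3 + l² + 49*l (r(l) = -3 + ((l² + 48*l) + l) = -3 + (l² + 49*l) = -3 + l² + 49*l)
r(o(1/(-15))) - 1*2522472 = (-3 + (-4/(-15))² + 49*(-4/(-15))) - 1*2522472 = (-3 + (-4*(-1/15))² + 49*(-4*(-1/15))) - 2522472 = (-3 + (4/15)² + 49*(4/15)) - 2522472 = (-3 + 16/225 + 196/15) - 2522472 = 2281/225 - 2522472 = -567553919/225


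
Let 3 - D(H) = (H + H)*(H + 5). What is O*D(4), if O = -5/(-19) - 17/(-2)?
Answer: -22977/38 ≈ -604.66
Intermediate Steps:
D(H) = 3 - 2*H*(5 + H) (D(H) = 3 - (H + H)*(H + 5) = 3 - 2*H*(5 + H))
O = 333/38 (O = -5*(-1/19) - 17*(-½) = 5/19 + 17/2 = 333/38 ≈ 8.7632)
O*D(4) = 333*(3 - 10*4 - 2*4²)/38 = 333*(3 - 40 - 2*16)/38 = 333*(3 - 40 - 32)/38 = (333/38)*(-69) = -22977/38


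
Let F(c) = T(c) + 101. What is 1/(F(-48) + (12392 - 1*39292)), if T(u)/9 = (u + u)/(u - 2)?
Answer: -25/669543 ≈ -3.7339e-5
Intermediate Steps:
T(u) = 18*u/(-2 + u) (T(u) = 9*((u + u)/(u - 2)) = 9*((2*u)/(-2 + u)) = 9*(2*u/(-2 + u)) = 18*u/(-2 + u))
F(c) = 101 + 18*c/(-2 + c) (F(c) = 18*c/(-2 + c) + 101 = 101 + 18*c/(-2 + c))
1/(F(-48) + (12392 - 1*39292)) = 1/((-202 + 119*(-48))/(-2 - 48) + (12392 - 1*39292)) = 1/((-202 - 5712)/(-50) + (12392 - 39292)) = 1/(-1/50*(-5914) - 26900) = 1/(2957/25 - 26900) = 1/(-669543/25) = -25/669543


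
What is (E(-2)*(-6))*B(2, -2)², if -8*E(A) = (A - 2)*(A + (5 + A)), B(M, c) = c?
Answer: -12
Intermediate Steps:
E(A) = -(-2 + A)*(5 + 2*A)/8 (E(A) = -(A - 2)*(A + (5 + A))/8 = -(-2 + A)*(5 + 2*A)/8)
(E(-2)*(-6))*B(2, -2)² = ((5/4 - ¼*(-2)² - ⅛*(-2))*(-6))*(-2)² = ((5/4 - ¼*4 + ¼)*(-6))*4 = ((5/4 - 1 + ¼)*(-6))*4 = ((½)*(-6))*4 = -3*4 = -12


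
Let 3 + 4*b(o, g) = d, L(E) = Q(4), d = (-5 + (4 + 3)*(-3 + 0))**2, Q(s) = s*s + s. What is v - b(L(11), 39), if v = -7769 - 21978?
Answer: -119661/4 ≈ -29915.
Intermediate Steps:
Q(s) = s + s**2 (Q(s) = s**2 + s = s + s**2)
d = 676 (d = (-5 + 7*(-3))**2 = (-5 - 21)**2 = (-26)**2 = 676)
L(E) = 20 (L(E) = 4*(1 + 4) = 4*5 = 20)
v = -29747
b(o, g) = 673/4 (b(o, g) = -3/4 + (1/4)*676 = -3/4 + 169 = 673/4)
v - b(L(11), 39) = -29747 - 1*673/4 = -29747 - 673/4 = -119661/4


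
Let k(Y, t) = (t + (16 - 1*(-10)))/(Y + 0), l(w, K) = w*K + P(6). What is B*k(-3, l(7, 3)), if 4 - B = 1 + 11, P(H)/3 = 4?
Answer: 472/3 ≈ 157.33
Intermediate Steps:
P(H) = 12 (P(H) = 3*4 = 12)
l(w, K) = 12 + K*w (l(w, K) = w*K + 12 = K*w + 12 = 12 + K*w)
k(Y, t) = (26 + t)/Y (k(Y, t) = (t + (16 + 10))/Y = (t + 26)/Y = (26 + t)/Y)
B = -8 (B = 4 - (1 + 11) = 4 - 1*12 = 4 - 12 = -8)
B*k(-3, l(7, 3)) = -8*(26 + (12 + 3*7))/(-3) = -(-8)*(26 + (12 + 21))/3 = -(-8)*(26 + 33)/3 = -(-8)*59/3 = -8*(-59/3) = 472/3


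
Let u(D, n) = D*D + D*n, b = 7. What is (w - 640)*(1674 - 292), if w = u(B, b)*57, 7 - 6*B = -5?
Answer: 533452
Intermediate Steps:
B = 2 (B = 7/6 - ⅙*(-5) = 7/6 + ⅚ = 2)
u(D, n) = D² + D*n
w = 1026 (w = (2*(2 + 7))*57 = (2*9)*57 = 18*57 = 1026)
(w - 640)*(1674 - 292) = (1026 - 640)*(1674 - 292) = 386*1382 = 533452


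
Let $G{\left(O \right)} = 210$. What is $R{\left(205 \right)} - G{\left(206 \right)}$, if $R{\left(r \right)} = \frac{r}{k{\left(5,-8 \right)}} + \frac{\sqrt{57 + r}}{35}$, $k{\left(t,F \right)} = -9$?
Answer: $- \frac{2095}{9} + \frac{\sqrt{262}}{35} \approx -232.32$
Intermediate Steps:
$R{\left(r \right)} = - \frac{r}{9} + \frac{\sqrt{57 + r}}{35}$ ($R{\left(r \right)} = \frac{r}{-9} + \frac{\sqrt{57 + r}}{35} = r \left(- \frac{1}{9}\right) + \sqrt{57 + r} \frac{1}{35} = - \frac{r}{9} + \frac{\sqrt{57 + r}}{35}$)
$R{\left(205 \right)} - G{\left(206 \right)} = \left(\left(- \frac{1}{9}\right) 205 + \frac{\sqrt{57 + 205}}{35}\right) - 210 = \left(- \frac{205}{9} + \frac{\sqrt{262}}{35}\right) - 210 = - \frac{2095}{9} + \frac{\sqrt{262}}{35}$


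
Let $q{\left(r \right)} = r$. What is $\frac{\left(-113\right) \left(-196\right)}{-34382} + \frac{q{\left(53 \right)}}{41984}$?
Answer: $- \frac{464019693}{721746944} \approx -0.64291$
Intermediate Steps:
$\frac{\left(-113\right) \left(-196\right)}{-34382} + \frac{q{\left(53 \right)}}{41984} = \frac{\left(-113\right) \left(-196\right)}{-34382} + \frac{53}{41984} = 22148 \left(- \frac{1}{34382}\right) + 53 \cdot \frac{1}{41984} = - \frac{11074}{17191} + \frac{53}{41984} = - \frac{464019693}{721746944}$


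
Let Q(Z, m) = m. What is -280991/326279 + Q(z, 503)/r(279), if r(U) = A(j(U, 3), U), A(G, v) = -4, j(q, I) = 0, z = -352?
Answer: -165242301/1305116 ≈ -126.61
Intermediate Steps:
r(U) = -4
-280991/326279 + Q(z, 503)/r(279) = -280991/326279 + 503/(-4) = -280991*1/326279 + 503*(-¼) = -280991/326279 - 503/4 = -165242301/1305116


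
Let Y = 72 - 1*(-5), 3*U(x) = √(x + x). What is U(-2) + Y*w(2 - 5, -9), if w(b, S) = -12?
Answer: -924 + 2*I/3 ≈ -924.0 + 0.66667*I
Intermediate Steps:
U(x) = √2*√x/3 (U(x) = √(x + x)/3 = √(2*x)/3 = (√2*√x)/3 = √2*√x/3)
Y = 77 (Y = 72 + 5 = 77)
U(-2) + Y*w(2 - 5, -9) = √2*√(-2)/3 + 77*(-12) = √2*(I*√2)/3 - 924 = 2*I/3 - 924 = -924 + 2*I/3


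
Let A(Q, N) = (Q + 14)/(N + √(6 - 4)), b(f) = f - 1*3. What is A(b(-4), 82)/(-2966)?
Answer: -287/9968726 + 7*√2/19937452 ≈ -2.8294e-5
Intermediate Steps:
b(f) = -3 + f (b(f) = f - 3 = -3 + f)
A(Q, N) = (14 + Q)/(N + √2)
A(b(-4), 82)/(-2966) = ((14 + (-3 - 4))/(82 + √2))/(-2966) = ((14 - 7)/(82 + √2))*(-1/2966) = (7/(82 + √2))*(-1/2966) = -7/(2966*(82 + √2))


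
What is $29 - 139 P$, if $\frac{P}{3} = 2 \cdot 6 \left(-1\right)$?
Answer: $5033$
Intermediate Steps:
$P = -36$ ($P = 3 \cdot 2 \cdot 6 \left(-1\right) = 3 \cdot 12 \left(-1\right) = 3 \left(-12\right) = -36$)
$29 - 139 P = 29 - -5004 = 29 + 5004 = 5033$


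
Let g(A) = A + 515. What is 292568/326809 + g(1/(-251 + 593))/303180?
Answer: 30393223250059/33886027796040 ≈ 0.89692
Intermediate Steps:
g(A) = 515 + A
292568/326809 + g(1/(-251 + 593))/303180 = 292568/326809 + (515 + 1/(-251 + 593))/303180 = 292568*(1/326809) + (515 + 1/342)*(1/303180) = 292568/326809 + (515 + 1/342)*(1/303180) = 292568/326809 + (176131/342)*(1/303180) = 292568/326809 + 176131/103687560 = 30393223250059/33886027796040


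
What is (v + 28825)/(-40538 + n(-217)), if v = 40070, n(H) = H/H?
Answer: -68895/40537 ≈ -1.6996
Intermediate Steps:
n(H) = 1
(v + 28825)/(-40538 + n(-217)) = (40070 + 28825)/(-40538 + 1) = 68895/(-40537) = 68895*(-1/40537) = -68895/40537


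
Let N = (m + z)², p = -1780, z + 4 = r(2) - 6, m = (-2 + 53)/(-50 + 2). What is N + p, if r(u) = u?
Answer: -434655/256 ≈ -1697.9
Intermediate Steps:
m = -17/16 (m = 51/(-48) = 51*(-1/48) = -17/16 ≈ -1.0625)
z = -8 (z = -4 + (2 - 6) = -4 - 4 = -8)
N = 21025/256 (N = (-17/16 - 8)² = (-145/16)² = 21025/256 ≈ 82.129)
N + p = 21025/256 - 1780 = -434655/256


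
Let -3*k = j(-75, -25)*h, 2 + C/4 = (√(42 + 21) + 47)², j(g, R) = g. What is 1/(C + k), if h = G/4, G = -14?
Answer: 11990/95944491 - 1504*√7/95944491 ≈ 8.3494e-5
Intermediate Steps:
h = -7/2 (h = -14/4 = -14*¼ = -7/2 ≈ -3.5000)
C = -8 + 4*(47 + 3*√7)² (C = -8 + 4*(√(42 + 21) + 47)² = -8 + 4*(√63 + 47)² = -8 + 4*(3*√7 + 47)² = -8 + 4*(47 + 3*√7)² ≈ 12064.)
k = -175/2 (k = -(-25)*(-7)/2 = -⅓*525/2 = -175/2 ≈ -87.500)
1/(C + k) = 1/((9080 + 1128*√7) - 175/2) = 1/(17985/2 + 1128*√7)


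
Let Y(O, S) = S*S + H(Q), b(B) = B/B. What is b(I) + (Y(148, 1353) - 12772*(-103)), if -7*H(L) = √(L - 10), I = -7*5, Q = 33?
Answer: 3146126 - √23/7 ≈ 3.1461e+6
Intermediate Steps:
I = -35
b(B) = 1
H(L) = -√(-10 + L)/7 (H(L) = -√(L - 10)/7 = -√(-10 + L)/7)
Y(O, S) = S² - √23/7 (Y(O, S) = S*S - √(-10 + 33)/7 = S² - √23/7)
b(I) + (Y(148, 1353) - 12772*(-103)) = 1 + ((1353² - √23/7) - 12772*(-103)) = 1 + ((1830609 - √23/7) + 1315516) = 1 + (3146125 - √23/7) = 3146126 - √23/7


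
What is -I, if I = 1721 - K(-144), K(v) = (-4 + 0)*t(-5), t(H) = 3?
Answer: -1733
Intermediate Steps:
K(v) = -12 (K(v) = (-4 + 0)*3 = -4*3 = -12)
I = 1733 (I = 1721 - 1*(-12) = 1721 + 12 = 1733)
-I = -1*1733 = -1733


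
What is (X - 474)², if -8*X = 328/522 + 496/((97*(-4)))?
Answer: 143956827236401/640950489 ≈ 2.2460e+5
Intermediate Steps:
X = 2057/25317 (X = -(328/522 + 496/((97*(-4))))/8 = -(328*(1/522) + 496/(-388))/8 = -(164/261 + 496*(-1/388))/8 = -(164/261 - 124/97)/8 = -⅛*(-16456/25317) = 2057/25317 ≈ 0.081250)
(X - 474)² = (2057/25317 - 474)² = (-11998201/25317)² = 143956827236401/640950489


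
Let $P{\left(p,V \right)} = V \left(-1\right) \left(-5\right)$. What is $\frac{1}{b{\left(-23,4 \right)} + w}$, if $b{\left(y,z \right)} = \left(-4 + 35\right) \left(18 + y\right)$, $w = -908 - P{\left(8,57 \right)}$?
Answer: $- \frac{1}{1348} \approx -0.00074184$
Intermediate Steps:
$P{\left(p,V \right)} = 5 V$ ($P{\left(p,V \right)} = - V \left(-5\right) = 5 V$)
$w = -1193$ ($w = -908 - 5 \cdot 57 = -908 - 285 = -1193$)
$b{\left(y,z \right)} = 558 + 31 y$ ($b{\left(y,z \right)} = 31 \left(18 + y\right) = 558 + 31 y$)
$\frac{1}{b{\left(-23,4 \right)} + w} = \frac{1}{\left(558 + 31 \left(-23\right)\right) - 1193} = \frac{1}{\left(558 - 713\right) - 1193} = \frac{1}{-155 - 1193} = \frac{1}{-1348} = - \frac{1}{1348}$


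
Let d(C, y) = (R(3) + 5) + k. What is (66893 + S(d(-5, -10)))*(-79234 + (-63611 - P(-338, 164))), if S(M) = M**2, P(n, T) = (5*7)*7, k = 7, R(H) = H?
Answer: -9603914620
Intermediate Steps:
P(n, T) = 245 (P(n, T) = 35*7 = 245)
d(C, y) = 15 (d(C, y) = (3 + 5) + 7 = 8 + 7 = 15)
(66893 + S(d(-5, -10)))*(-79234 + (-63611 - P(-338, 164))) = (66893 + 15**2)*(-79234 + (-63611 - 1*245)) = (66893 + 225)*(-79234 + (-63611 - 245)) = 67118*(-79234 - 63856) = 67118*(-143090) = -9603914620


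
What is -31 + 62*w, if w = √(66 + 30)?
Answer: -31 + 248*√6 ≈ 576.47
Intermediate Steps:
w = 4*√6 (w = √96 = 4*√6 ≈ 9.7980)
-31 + 62*w = -31 + 62*(4*√6) = -31 + 248*√6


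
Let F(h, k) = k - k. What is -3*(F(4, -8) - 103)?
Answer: 309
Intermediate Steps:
F(h, k) = 0
-3*(F(4, -8) - 103) = -3*(0 - 103) = -3*(-103) = 309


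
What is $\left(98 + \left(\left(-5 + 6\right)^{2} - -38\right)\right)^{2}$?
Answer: $18769$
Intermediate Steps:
$\left(98 + \left(\left(-5 + 6\right)^{2} - -38\right)\right)^{2} = \left(98 + \left(1^{2} + 38\right)\right)^{2} = \left(98 + \left(1 + 38\right)\right)^{2} = \left(98 + 39\right)^{2} = 137^{2} = 18769$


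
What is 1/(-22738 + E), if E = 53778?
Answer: 1/31040 ≈ 3.2216e-5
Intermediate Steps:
1/(-22738 + E) = 1/(-22738 + 53778) = 1/31040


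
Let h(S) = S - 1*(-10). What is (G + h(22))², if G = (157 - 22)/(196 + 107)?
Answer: 10738729/10201 ≈ 1052.7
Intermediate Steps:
h(S) = 10 + S (h(S) = S + 10 = 10 + S)
G = 45/101 (G = 135/303 = 135*(1/303) = 45/101 ≈ 0.44554)
(G + h(22))² = (45/101 + (10 + 22))² = (45/101 + 32)² = (3277/101)² = 10738729/10201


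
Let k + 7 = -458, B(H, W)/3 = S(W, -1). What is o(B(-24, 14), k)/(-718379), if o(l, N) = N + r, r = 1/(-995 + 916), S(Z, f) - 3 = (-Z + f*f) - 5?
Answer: 36736/56751941 ≈ 0.00064731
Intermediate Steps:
S(Z, f) = -2 + f² - Z (S(Z, f) = 3 + ((-Z + f*f) - 5) = 3 + ((-Z + f²) - 5) = 3 + ((f² - Z) - 5) = 3 + (-5 + f² - Z) = -2 + f² - Z)
r = -1/79 (r = 1/(-79) = -1/79 ≈ -0.012658)
B(H, W) = -3 - 3*W (B(H, W) = 3*(-2 + (-1)² - W) = 3*(-2 + 1 - W) = 3*(-1 - W) = -3 - 3*W)
k = -465 (k = -7 - 458 = -465)
o(l, N) = -1/79 + N (o(l, N) = N - 1/79 = -1/79 + N)
o(B(-24, 14), k)/(-718379) = (-1/79 - 465)/(-718379) = -36736/79*(-1/718379) = 36736/56751941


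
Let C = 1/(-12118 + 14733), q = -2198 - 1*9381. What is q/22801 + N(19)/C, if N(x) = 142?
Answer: 8466683751/22801 ≈ 3.7133e+5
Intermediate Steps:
q = -11579 (q = -2198 - 9381 = -11579)
C = 1/2615 ≈ 0.00038241
q/22801 + N(19)/C = -11579/22801 + 142/(1/2615) = -11579*1/22801 + 142*2615 = -11579/22801 + 371330 = 8466683751/22801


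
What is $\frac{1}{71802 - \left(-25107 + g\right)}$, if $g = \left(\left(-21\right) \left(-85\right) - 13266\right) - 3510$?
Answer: $\frac{1}{111900} \approx 8.9365 \cdot 10^{-6}$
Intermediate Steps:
$g = -14991$ ($g = \left(1785 - 13266\right) - 3510 = -11481 - 3510 = -14991$)
$\frac{1}{71802 - \left(-25107 + g\right)} = \frac{1}{71802 + \left(25107 - -14991\right)} = \frac{1}{71802 + \left(25107 + 14991\right)} = \frac{1}{71802 + 40098} = \frac{1}{111900}$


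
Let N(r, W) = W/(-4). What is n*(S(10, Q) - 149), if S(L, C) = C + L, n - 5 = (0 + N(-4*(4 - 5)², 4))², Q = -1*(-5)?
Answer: -804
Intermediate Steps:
N(r, W) = -W/4 (N(r, W) = W*(-¼) = -W/4)
Q = 5
n = 6 (n = 5 + (0 - ¼*4)² = 5 + (0 - 1)² = 5 + (-1)² = 5 + 1 = 6)
n*(S(10, Q) - 149) = 6*((5 + 10) - 149) = 6*(15 - 149) = 6*(-134) = -804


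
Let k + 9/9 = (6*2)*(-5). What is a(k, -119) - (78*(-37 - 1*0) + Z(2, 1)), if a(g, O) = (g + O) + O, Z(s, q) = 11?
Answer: 2576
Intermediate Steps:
k = -61 (k = -1 + (6*2)*(-5) = -1 + 12*(-5) = -1 - 60 = -61)
a(g, O) = g + 2*O (a(g, O) = (O + g) + O = g + 2*O)
a(k, -119) - (78*(-37 - 1*0) + Z(2, 1)) = (-61 + 2*(-119)) - (78*(-37 - 1*0) + 11) = (-61 - 238) - (78*(-37 + 0) + 11) = -299 - (78*(-37) + 11) = -299 - (-2886 + 11) = -299 - 1*(-2875) = -299 + 2875 = 2576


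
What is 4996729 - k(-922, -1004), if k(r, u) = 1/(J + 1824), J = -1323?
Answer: 2503361228/501 ≈ 4.9967e+6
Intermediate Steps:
k(r, u) = 1/501 (k(r, u) = 1/(-1323 + 1824) = 1/501)
4996729 - k(-922, -1004) = 4996729 - 1*1/501 = 4996729 - 1/501 = 2503361228/501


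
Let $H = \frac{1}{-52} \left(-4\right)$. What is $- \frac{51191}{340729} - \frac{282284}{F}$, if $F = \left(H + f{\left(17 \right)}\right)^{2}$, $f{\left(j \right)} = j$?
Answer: $- \frac{57244152142}{59128479} \approx -968.13$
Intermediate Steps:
$H = \frac{1}{13}$ ($H = \left(- \frac{1}{52}\right) \left(-4\right) = \frac{1}{13} \approx 0.076923$)
$F = \frac{49284}{169}$ ($F = \left(\frac{1}{13} + 17\right)^{2} = \left(\frac{222}{13}\right)^{2} = \frac{49284}{169} \approx 291.62$)
$- \frac{51191}{340729} - \frac{282284}{F} = - \frac{51191}{340729} - \frac{282284}{\frac{49284}{169}} = \left(-51191\right) \frac{1}{340729} - \frac{11926499}{12321} = - \frac{721}{4799} - \frac{11926499}{12321} = - \frac{57244152142}{59128479}$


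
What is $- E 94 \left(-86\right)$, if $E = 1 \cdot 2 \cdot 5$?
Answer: $80840$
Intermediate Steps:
$E = 10$ ($E = 2 \cdot 5 = 10$)
$- E 94 \left(-86\right) = - 10 \cdot 94 \left(-86\right) = - 940 \left(-86\right) = \left(-1\right) \left(-80840\right) = 80840$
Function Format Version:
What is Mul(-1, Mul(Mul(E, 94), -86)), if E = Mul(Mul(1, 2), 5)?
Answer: 80840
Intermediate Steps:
E = 10 (E = Mul(2, 5) = 10)
Mul(-1, Mul(Mul(E, 94), -86)) = Mul(-1, Mul(Mul(10, 94), -86)) = Mul(-1, Mul(940, -86)) = Mul(-1, -80840) = 80840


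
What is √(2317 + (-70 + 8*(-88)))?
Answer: √1543 ≈ 39.281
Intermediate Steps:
√(2317 + (-70 + 8*(-88))) = √(2317 + (-70 - 704)) = √(2317 - 774) = √1543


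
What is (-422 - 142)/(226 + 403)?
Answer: -564/629 ≈ -0.89666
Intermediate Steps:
(-422 - 142)/(226 + 403) = -564/629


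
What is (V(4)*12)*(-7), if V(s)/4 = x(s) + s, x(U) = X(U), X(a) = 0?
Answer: -1344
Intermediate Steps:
x(U) = 0
V(s) = 4*s (V(s) = 4*(0 + s) = 4*s)
(V(4)*12)*(-7) = ((4*4)*12)*(-7) = (16*12)*(-7) = 192*(-7) = -1344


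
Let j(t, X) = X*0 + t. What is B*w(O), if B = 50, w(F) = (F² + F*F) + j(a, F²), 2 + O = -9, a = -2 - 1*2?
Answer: 11900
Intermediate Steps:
a = -4 (a = -2 - 2 = -4)
j(t, X) = t (j(t, X) = 0 + t = t)
O = -11 (O = -2 - 9 = -11)
w(F) = -4 + 2*F² (w(F) = (F² + F*F) - 4 = (F² + F²) - 4 = 2*F² - 4 = -4 + 2*F²)
B*w(O) = 50*(-4 + 2*(-11)²) = 50*(-4 + 2*121) = 50*(-4 + 242) = 50*238 = 11900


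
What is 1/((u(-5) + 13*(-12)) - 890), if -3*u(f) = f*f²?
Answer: -3/3013 ≈ -0.00099568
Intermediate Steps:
u(f) = -f³/3 (u(f) = -f*f²/3 = -f³/3)
1/((u(-5) + 13*(-12)) - 890) = 1/((-⅓*(-5)³ + 13*(-12)) - 890) = 1/((-⅓*(-125) - 156) - 890) = 1/((125/3 - 156) - 890) = 1/(-343/3 - 890) = 1/(-3013/3) = -3/3013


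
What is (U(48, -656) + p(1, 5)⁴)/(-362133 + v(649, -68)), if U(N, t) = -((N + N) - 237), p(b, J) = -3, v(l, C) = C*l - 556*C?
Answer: -74/122819 ≈ -0.00060251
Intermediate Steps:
v(l, C) = -556*C + C*l
U(N, t) = 237 - 2*N (U(N, t) = -(2*N - 237) = -(-237 + 2*N) = 237 - 2*N)
(U(48, -656) + p(1, 5)⁴)/(-362133 + v(649, -68)) = ((237 - 2*48) + (-3)⁴)/(-362133 - 68*(-556 + 649)) = ((237 - 96) + 81)/(-362133 - 68*93) = (141 + 81)/(-362133 - 6324) = 222/(-368457) = 222*(-1/368457) = -74/122819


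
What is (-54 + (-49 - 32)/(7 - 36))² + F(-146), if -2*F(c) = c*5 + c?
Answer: 2573583/841 ≈ 3060.1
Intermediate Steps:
F(c) = -3*c (F(c) = -(c*5 + c)/2 = -(5*c + c)/2 = -3*c)
(-54 + (-49 - 32)/(7 - 36))² + F(-146) = (-54 + (-49 - 32)/(7 - 36))² - 3*(-146) = (-54 - 81/(-29))² + 438 = (-54 - 81*(-1/29))² + 438 = (-54 + 81/29)² + 438 = (-1485/29)² + 438 = 2205225/841 + 438 = 2573583/841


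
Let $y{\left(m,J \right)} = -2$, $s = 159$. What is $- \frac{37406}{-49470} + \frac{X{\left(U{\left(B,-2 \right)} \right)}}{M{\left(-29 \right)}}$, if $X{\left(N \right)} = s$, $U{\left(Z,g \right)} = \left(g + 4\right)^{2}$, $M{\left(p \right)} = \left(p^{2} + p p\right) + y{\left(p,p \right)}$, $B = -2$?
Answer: $\frac{2356927}{2770320} \approx 0.85078$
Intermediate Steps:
$M{\left(p \right)} = -2 + 2 p^{2}$ ($M{\left(p \right)} = \left(p^{2} + p p\right) - 2 = \left(p^{2} + p^{2}\right) - 2 = 2 p^{2} - 2 = -2 + 2 p^{2}$)
$U{\left(Z,g \right)} = \left(4 + g\right)^{2}$
$X{\left(N \right)} = 159$
$- \frac{37406}{-49470} + \frac{X{\left(U{\left(B,-2 \right)} \right)}}{M{\left(-29 \right)}} = - \frac{37406}{-49470} + \frac{159}{-2 + 2 \left(-29\right)^{2}} = \left(-37406\right) \left(- \frac{1}{49470}\right) + \frac{159}{-2 + 2 \cdot 841} = \frac{18703}{24735} + \frac{159}{-2 + 1682} = \frac{18703}{24735} + \frac{159}{1680} = \frac{18703}{24735} + 159 \cdot \frac{1}{1680} = \frac{18703}{24735} + \frac{53}{560} = \frac{2356927}{2770320}$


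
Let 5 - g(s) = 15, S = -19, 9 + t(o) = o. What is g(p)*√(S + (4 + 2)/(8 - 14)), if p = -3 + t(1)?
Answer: -20*I*√5 ≈ -44.721*I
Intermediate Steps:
t(o) = -9 + o
p = -11 (p = -3 + (-9 + 1) = -3 - 8 = -11)
g(s) = -10 (g(s) = 5 - 1*15 = 5 - 15 = -10)
g(p)*√(S + (4 + 2)/(8 - 14)) = -10*√(-19 + (4 + 2)/(8 - 14)) = -10*√(-19 + 6/(-6)) = -10*√(-19 + 6*(-⅙)) = -10*√(-19 - 1) = -20*I*√5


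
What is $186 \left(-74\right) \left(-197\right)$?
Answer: $2711508$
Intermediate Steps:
$186 \left(-74\right) \left(-197\right) = \left(-13764\right) \left(-197\right) = 2711508$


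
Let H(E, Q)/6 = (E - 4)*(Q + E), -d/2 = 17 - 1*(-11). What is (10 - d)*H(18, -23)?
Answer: -27720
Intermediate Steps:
d = -56 (d = -2*(17 - 1*(-11)) = -2*(17 + 11) = -2*28 = -56)
H(E, Q) = 6*(-4 + E)*(E + Q) (H(E, Q) = 6*((E - 4)*(Q + E)) = 6*((-4 + E)*(E + Q)) = 6*(-4 + E)*(E + Q))
(10 - d)*H(18, -23) = (10 - 1*(-56))*(-24*18 - 24*(-23) + 6*18² + 6*18*(-23)) = (10 + 56)*(-432 + 552 + 6*324 - 2484) = 66*(-432 + 552 + 1944 - 2484) = 66*(-420) = -27720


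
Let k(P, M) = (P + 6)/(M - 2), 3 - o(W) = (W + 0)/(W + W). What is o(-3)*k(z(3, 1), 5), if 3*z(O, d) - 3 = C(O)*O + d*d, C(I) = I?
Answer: 155/18 ≈ 8.6111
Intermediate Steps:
o(W) = 5/2 (o(W) = 3 - (W + 0)/(W + W) = 3 - W/(2*W) = 3 - W*1/(2*W) = 3 - 1*1/2 = 3 - 1/2 = 5/2)
z(O, d) = 1 + O**2/3 + d**2/3 (z(O, d) = 1 + (O*O + d*d)/3 = 1 + (O**2 + d**2)/3 = 1 + (O**2/3 + d**2/3) = 1 + O**2/3 + d**2/3)
k(P, M) = (6 + P)/(-2 + M)
o(-3)*k(z(3, 1), 5) = 5*((6 + (1 + (1/3)*3**2 + (1/3)*1**2))/(-2 + 5))/2 = 5*((6 + (1 + (1/3)*9 + (1/3)*1))/3)/2 = 5*((6 + (1 + 3 + 1/3))/3)/2 = 5*((6 + 13/3)/3)/2 = 5*((1/3)*(31/3))/2 = (5/2)*(31/9) = 155/18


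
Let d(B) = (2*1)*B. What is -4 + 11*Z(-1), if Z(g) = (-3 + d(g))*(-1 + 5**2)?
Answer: -1324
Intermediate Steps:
d(B) = 2*B
Z(g) = -72 + 48*g (Z(g) = (-3 + 2*g)*(-1 + 5**2) = (-3 + 2*g)*(-1 + 25) = (-3 + 2*g)*24 = -72 + 48*g)
-4 + 11*Z(-1) = -4 + 11*(-72 + 48*(-1)) = -4 + 11*(-72 - 48) = -4 + 11*(-120) = -4 - 1320 = -1324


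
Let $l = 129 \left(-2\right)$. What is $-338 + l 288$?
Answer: $-74642$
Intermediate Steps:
$l = -258$
$-338 + l 288 = -338 - 74304 = -74642$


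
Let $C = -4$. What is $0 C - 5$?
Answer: $-5$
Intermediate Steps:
$0 C - 5 = 0 \left(-4\right) - 5 = 0 - 5 = -5$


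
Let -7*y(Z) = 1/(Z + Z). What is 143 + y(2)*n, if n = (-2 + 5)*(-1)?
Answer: 4007/28 ≈ 143.11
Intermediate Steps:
y(Z) = -1/(14*Z) (y(Z) = -1/(7*(Z + Z)) = -1/(2*Z)/7 = -1/(14*Z))
n = -3 (n = 3*(-1) = -3)
143 + y(2)*n = 143 - 1/14/2*(-3) = 143 - 1/14*1/2*(-3) = 143 - 1/28*(-3) = 143 + 3/28 = 4007/28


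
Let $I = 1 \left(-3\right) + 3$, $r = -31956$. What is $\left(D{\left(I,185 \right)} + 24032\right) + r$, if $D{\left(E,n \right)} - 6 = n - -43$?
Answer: $-7690$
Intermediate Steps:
$I = 0$ ($I = -3 + 3 = 0$)
$D{\left(E,n \right)} = 49 + n$ ($D{\left(E,n \right)} = 6 + \left(n - -43\right) = 6 + \left(n + 43\right) = 6 + \left(43 + n\right) = 49 + n$)
$\left(D{\left(I,185 \right)} + 24032\right) + r = \left(\left(49 + 185\right) + 24032\right) - 31956 = \left(234 + 24032\right) - 31956 = 24266 - 31956 = -7690$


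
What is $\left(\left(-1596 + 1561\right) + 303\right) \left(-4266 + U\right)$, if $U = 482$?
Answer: $-1014112$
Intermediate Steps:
$\left(\left(-1596 + 1561\right) + 303\right) \left(-4266 + U\right) = \left(\left(-1596 + 1561\right) + 303\right) \left(-4266 + 482\right) = \left(-35 + 303\right) \left(-3784\right) = 268 \left(-3784\right) = -1014112$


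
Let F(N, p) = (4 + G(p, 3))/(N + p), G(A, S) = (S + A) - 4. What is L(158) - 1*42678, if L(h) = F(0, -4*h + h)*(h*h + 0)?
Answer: -17872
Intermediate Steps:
G(A, S) = -4 + A + S (G(A, S) = (A + S) - 4 = -4 + A + S)
F(N, p) = (3 + p)/(N + p) (F(N, p) = (4 + (-4 + p + 3))/(N + p) = (4 + (-1 + p))/(N + p) = (3 + p)/(N + p))
L(h) = -h*(3 - 3*h)/3 (L(h) = ((3 + (-4*h + h))/(0 + (-4*h + h)))*(h*h + 0) = ((3 - 3*h)/(0 - 3*h))*(h² + 0) = ((3 - 3*h)/((-3*h)))*h² = ((-1/(3*h))*(3 - 3*h))*h² = (-(3 - 3*h)/(3*h))*h² = -h*(3 - 3*h)/3)
L(158) - 1*42678 = 158*(-1 + 158) - 1*42678 = 158*157 - 42678 = 24806 - 42678 = -17872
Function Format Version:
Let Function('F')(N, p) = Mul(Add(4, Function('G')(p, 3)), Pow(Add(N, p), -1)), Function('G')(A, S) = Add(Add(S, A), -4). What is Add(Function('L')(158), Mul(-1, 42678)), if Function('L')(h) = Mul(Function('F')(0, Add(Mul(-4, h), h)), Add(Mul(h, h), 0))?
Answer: -17872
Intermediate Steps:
Function('G')(A, S) = Add(-4, A, S) (Function('G')(A, S) = Add(Add(A, S), -4) = Add(-4, A, S))
Function('F')(N, p) = Mul(Pow(Add(N, p), -1), Add(3, p)) (Function('F')(N, p) = Mul(Add(4, Add(-4, p, 3)), Pow(Add(N, p), -1)) = Mul(Add(4, Add(-1, p)), Pow(Add(N, p), -1)) = Mul(Add(3, p), Pow(Add(N, p), -1)) = Mul(Pow(Add(N, p), -1), Add(3, p)))
Function('L')(h) = Mul(Rational(-1, 3), h, Add(3, Mul(-3, h))) (Function('L')(h) = Mul(Mul(Pow(Add(0, Add(Mul(-4, h), h)), -1), Add(3, Add(Mul(-4, h), h))), Add(Mul(h, h), 0)) = Mul(Mul(Pow(Add(0, Mul(-3, h)), -1), Add(3, Mul(-3, h))), Add(Pow(h, 2), 0)) = Mul(Mul(Pow(Mul(-3, h), -1), Add(3, Mul(-3, h))), Pow(h, 2)) = Mul(Mul(Mul(Rational(-1, 3), Pow(h, -1)), Add(3, Mul(-3, h))), Pow(h, 2)) = Mul(Mul(Rational(-1, 3), Pow(h, -1), Add(3, Mul(-3, h))), Pow(h, 2)) = Mul(Rational(-1, 3), h, Add(3, Mul(-3, h))))
Add(Function('L')(158), Mul(-1, 42678)) = Add(Mul(158, Add(-1, 158)), Mul(-1, 42678)) = Add(Mul(158, 157), -42678) = Add(24806, -42678) = -17872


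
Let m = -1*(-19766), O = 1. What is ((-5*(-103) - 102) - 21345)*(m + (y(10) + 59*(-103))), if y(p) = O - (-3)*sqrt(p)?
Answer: -286559080 - 62796*sqrt(10) ≈ -2.8676e+8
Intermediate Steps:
m = 19766
y(p) = 1 + 3*sqrt(p) (y(p) = 1 - (-3)*sqrt(p) = 1 + 3*sqrt(p))
((-5*(-103) - 102) - 21345)*(m + (y(10) + 59*(-103))) = ((-5*(-103) - 102) - 21345)*(19766 + ((1 + 3*sqrt(10)) + 59*(-103))) = ((515 - 102) - 21345)*(19766 + ((1 + 3*sqrt(10)) - 6077)) = (413 - 21345)*(19766 + (-6076 + 3*sqrt(10))) = -20932*(13690 + 3*sqrt(10)) = -286559080 - 62796*sqrt(10)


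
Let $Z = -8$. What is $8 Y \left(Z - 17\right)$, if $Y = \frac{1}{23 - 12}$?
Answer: $- \frac{200}{11} \approx -18.182$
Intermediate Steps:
$Y = \frac{1}{11} \approx 0.090909$
$8 Y \left(Z - 17\right) = 8 \cdot \frac{1}{11} \left(-8 - 17\right) = \frac{8}{11} \left(-25\right) = - \frac{200}{11}$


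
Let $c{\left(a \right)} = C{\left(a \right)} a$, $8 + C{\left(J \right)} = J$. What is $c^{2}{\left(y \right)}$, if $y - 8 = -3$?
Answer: $225$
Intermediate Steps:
$y = 5$ ($y = 8 - 3 = 5$)
$C{\left(J \right)} = -8 + J$
$c{\left(a \right)} = a \left(-8 + a\right)$ ($c{\left(a \right)} = \left(-8 + a\right) a = a \left(-8 + a\right)$)
$c^{2}{\left(y \right)} = \left(5 \left(-8 + 5\right)\right)^{2} = \left(5 \left(-3\right)\right)^{2} = \left(-15\right)^{2} = 225$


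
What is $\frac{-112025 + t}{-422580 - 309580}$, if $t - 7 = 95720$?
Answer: $\frac{8149}{366080} \approx 0.02226$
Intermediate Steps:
$t = 95727$ ($t = 7 + 95720 = 95727$)
$\frac{-112025 + t}{-422580 - 309580} = \frac{-112025 + 95727}{-422580 - 309580} = - \frac{16298}{-732160} = \left(-16298\right) \left(- \frac{1}{732160}\right) = \frac{8149}{366080}$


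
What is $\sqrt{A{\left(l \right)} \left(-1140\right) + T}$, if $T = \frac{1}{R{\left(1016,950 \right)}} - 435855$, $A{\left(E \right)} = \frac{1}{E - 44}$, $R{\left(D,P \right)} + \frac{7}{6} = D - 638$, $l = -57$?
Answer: $\frac{i \sqrt{22728703079740749}}{228361} \approx 660.18 i$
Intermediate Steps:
$R{\left(D,P \right)} = - \frac{3835}{6} + D$ ($R{\left(D,P \right)} = - \frac{7}{6} + \left(D - 638\right) = - \frac{7}{6} + \left(-638 + D\right) = - \frac{3835}{6} + D$)
$A{\left(E \right)} = \frac{1}{-44 + E}$
$T = - \frac{985468149}{2261}$ ($T = \frac{1}{- \frac{3835}{6} + 1016} - 435855 = \frac{1}{\frac{2261}{6}} - 435855 = \frac{6}{2261} - 435855 = - \frac{985468149}{2261} \approx -4.3586 \cdot 10^{5}$)
$\sqrt{A{\left(l \right)} \left(-1140\right) + T} = \sqrt{\frac{1}{-44 - 57} \left(-1140\right) - \frac{985468149}{2261}} = \sqrt{\frac{1}{-101} \left(-1140\right) - \frac{985468149}{2261}} = \sqrt{\left(- \frac{1}{101}\right) \left(-1140\right) - \frac{985468149}{2261}} = \sqrt{\frac{1140}{101} - \frac{985468149}{2261}} = \sqrt{- \frac{99529705509}{228361}} = \frac{i \sqrt{22728703079740749}}{228361}$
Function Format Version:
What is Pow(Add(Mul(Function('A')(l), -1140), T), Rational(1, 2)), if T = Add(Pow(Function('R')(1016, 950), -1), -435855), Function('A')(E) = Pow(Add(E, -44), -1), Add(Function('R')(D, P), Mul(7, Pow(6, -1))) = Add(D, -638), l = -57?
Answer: Mul(Rational(1, 228361), I, Pow(22728703079740749, Rational(1, 2))) ≈ Mul(660.18, I)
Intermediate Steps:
Function('R')(D, P) = Add(Rational(-3835, 6), D) (Function('R')(D, P) = Add(Rational(-7, 6), Add(D, -638)) = Add(Rational(-7, 6), Add(-638, D)) = Add(Rational(-3835, 6), D))
Function('A')(E) = Pow(Add(-44, E), -1)
T = Rational(-985468149, 2261) (T = Add(Pow(Add(Rational(-3835, 6), 1016), -1), -435855) = Add(Pow(Rational(2261, 6), -1), -435855) = Add(Rational(6, 2261), -435855) = Rational(-985468149, 2261) ≈ -4.3586e+5)
Pow(Add(Mul(Function('A')(l), -1140), T), Rational(1, 2)) = Pow(Add(Mul(Pow(Add(-44, -57), -1), -1140), Rational(-985468149, 2261)), Rational(1, 2)) = Pow(Add(Mul(Pow(-101, -1), -1140), Rational(-985468149, 2261)), Rational(1, 2)) = Pow(Add(Mul(Rational(-1, 101), -1140), Rational(-985468149, 2261)), Rational(1, 2)) = Pow(Add(Rational(1140, 101), Rational(-985468149, 2261)), Rational(1, 2)) = Pow(Rational(-99529705509, 228361), Rational(1, 2)) = Mul(Rational(1, 228361), I, Pow(22728703079740749, Rational(1, 2)))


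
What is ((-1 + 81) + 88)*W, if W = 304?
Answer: 51072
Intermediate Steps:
((-1 + 81) + 88)*W = ((-1 + 81) + 88)*304 = (80 + 88)*304 = 168*304 = 51072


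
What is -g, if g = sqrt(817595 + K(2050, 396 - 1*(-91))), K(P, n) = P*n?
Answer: -sqrt(1815945) ≈ -1347.6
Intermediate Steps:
g = sqrt(1815945) (g = sqrt(817595 + 2050*(396 - 1*(-91))) = sqrt(817595 + 2050*(396 + 91)) = sqrt(817595 + 2050*487) = sqrt(817595 + 998350) = sqrt(1815945) ≈ 1347.6)
-g = -sqrt(1815945)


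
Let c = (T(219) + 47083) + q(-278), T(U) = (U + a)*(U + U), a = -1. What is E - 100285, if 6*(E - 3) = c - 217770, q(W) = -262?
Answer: -225719/2 ≈ -1.1286e+5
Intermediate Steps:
T(U) = 2*U*(-1 + U) (T(U) = (U - 1)*(U + U) = (-1 + U)*(2*U) = 2*U*(-1 + U))
c = 142305 (c = (2*219*(-1 + 219) + 47083) - 262 = (2*219*218 + 47083) - 262 = (95484 + 47083) - 262 = 142567 - 262 = 142305)
E = -25149/2 (E = 3 + (142305 - 217770)/6 = 3 + (1/6)*(-75465) = 3 - 25155/2 = -25149/2 ≈ -12575.)
E - 100285 = -25149/2 - 100285 = -225719/2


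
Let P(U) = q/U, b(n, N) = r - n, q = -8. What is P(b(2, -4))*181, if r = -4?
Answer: 724/3 ≈ 241.33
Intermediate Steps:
b(n, N) = -4 - n
P(U) = -8/U
P(b(2, -4))*181 = -8/(-4 - 1*2)*181 = -8/(-4 - 2)*181 = -8/(-6)*181 = -8*(-⅙)*181 = (4/3)*181 = 724/3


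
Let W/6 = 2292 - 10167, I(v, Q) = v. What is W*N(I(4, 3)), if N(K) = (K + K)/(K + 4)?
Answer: -47250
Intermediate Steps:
N(K) = 2*K/(4 + K) (N(K) = (2*K)/(4 + K) = 2*K/(4 + K))
W = -47250 (W = 6*(2292 - 10167) = 6*(-7875) = -47250)
W*N(I(4, 3)) = -94500*4/(4 + 4) = -94500*4/8 = -47250*1 = -47250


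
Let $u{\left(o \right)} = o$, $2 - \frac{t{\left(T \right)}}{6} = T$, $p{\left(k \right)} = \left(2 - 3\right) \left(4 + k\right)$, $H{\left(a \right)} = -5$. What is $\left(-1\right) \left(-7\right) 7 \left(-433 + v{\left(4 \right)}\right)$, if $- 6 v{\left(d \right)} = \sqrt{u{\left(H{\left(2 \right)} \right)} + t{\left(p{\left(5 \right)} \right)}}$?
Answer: $-21217 - \frac{49 \sqrt{61}}{6} \approx -21281.0$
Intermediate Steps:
$p{\left(k \right)} = -4 - k$ ($p{\left(k \right)} = - (4 + k) = -4 - k$)
$t{\left(T \right)} = 12 - 6 T$
$v{\left(d \right)} = - \frac{\sqrt{61}}{6}$ ($v{\left(d \right)} = - \frac{\sqrt{-5 - \left(-12 + 6 \left(-4 - 5\right)\right)}}{6} = - \frac{\sqrt{-5 + \left(12 - -54\right)}}{6} = - \frac{\sqrt{-5 + \left(12 + 54\right)}}{6} = - \frac{\sqrt{-5 + 66}}{6} = - \frac{\sqrt{61}}{6}$)
$\left(-1\right) \left(-7\right) 7 \left(-433 + v{\left(4 \right)}\right) = \left(-1\right) \left(-7\right) 7 \left(-433 - \frac{\sqrt{61}}{6}\right) = 7 \cdot 7 \left(-433 - \frac{\sqrt{61}}{6}\right) = 49 \left(-433 - \frac{\sqrt{61}}{6}\right) = -21217 - \frac{49 \sqrt{61}}{6}$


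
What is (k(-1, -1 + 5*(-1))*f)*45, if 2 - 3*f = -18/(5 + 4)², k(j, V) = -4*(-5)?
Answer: 2000/3 ≈ 666.67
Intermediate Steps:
k(j, V) = 20
f = 20/27 (f = ⅔ - (-6)/((5 + 4)²) = ⅔ - (-6)/(9²) = ⅔ - (-6)/81 = ⅔ - ⅓*(-2/9) = ⅔ + 2/27 = 20/27 ≈ 0.74074)
(k(-1, -1 + 5*(-1))*f)*45 = (20*(20/27))*45 = (400/27)*45 = 2000/3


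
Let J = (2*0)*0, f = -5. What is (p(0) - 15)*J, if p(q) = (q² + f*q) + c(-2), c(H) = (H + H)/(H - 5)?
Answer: 0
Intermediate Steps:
c(H) = 2*H/(-5 + H) (c(H) = (2*H)/(-5 + H) = 2*H/(-5 + H))
J = 0 (J = 0*0 = 0)
p(q) = 4/7 + q² - 5*q (p(q) = (q² - 5*q) + 2*(-2)/(-5 - 2) = (q² - 5*q) + 2*(-2)/(-7) = (q² - 5*q) + 2*(-2)*(-⅐) = (q² - 5*q) + 4/7 = 4/7 + q² - 5*q)
(p(0) - 15)*J = ((4/7 + 0² - 5*0) - 15)*0 = ((4/7 + 0 + 0) - 15)*0 = (4/7 - 15)*0 = -101/7*0 = 0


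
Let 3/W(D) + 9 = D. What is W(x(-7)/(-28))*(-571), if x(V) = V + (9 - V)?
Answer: 15988/87 ≈ 183.77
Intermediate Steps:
x(V) = 9
W(D) = 3/(-9 + D)
W(x(-7)/(-28))*(-571) = (3/(-9 + 9/(-28)))*(-571) = (3/(-9 + 9*(-1/28)))*(-571) = (3/(-9 - 9/28))*(-571) = (3/(-261/28))*(-571) = (3*(-28/261))*(-571) = -28/87*(-571) = 15988/87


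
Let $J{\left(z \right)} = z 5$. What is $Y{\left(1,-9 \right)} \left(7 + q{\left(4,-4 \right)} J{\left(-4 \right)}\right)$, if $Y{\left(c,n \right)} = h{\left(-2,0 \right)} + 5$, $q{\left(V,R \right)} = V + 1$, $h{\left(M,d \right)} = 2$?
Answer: $-651$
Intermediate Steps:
$J{\left(z \right)} = 5 z$
$q{\left(V,R \right)} = 1 + V$
$Y{\left(c,n \right)} = 7$ ($Y{\left(c,n \right)} = 2 + 5 = 7$)
$Y{\left(1,-9 \right)} \left(7 + q{\left(4,-4 \right)} J{\left(-4 \right)}\right) = 7 \left(7 + \left(1 + 4\right) 5 \left(-4\right)\right) = 7 \left(7 + 5 \left(-20\right)\right) = 7 \left(7 - 100\right) = 7 \left(-93\right) = -651$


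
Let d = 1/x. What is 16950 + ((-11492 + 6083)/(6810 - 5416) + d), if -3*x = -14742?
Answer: 29020721942/1712529 ≈ 16946.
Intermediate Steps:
x = 4914 (x = -⅓*(-14742) = 4914)
d = 1/4914 ≈ 0.00020350
16950 + ((-11492 + 6083)/(6810 - 5416) + d) = 16950 + ((-11492 + 6083)/(6810 - 5416) + 1/4914) = 16950 + (-5409/1394 + 1/4914) = 16950 - 6644608/1712529 = 29020721942/1712529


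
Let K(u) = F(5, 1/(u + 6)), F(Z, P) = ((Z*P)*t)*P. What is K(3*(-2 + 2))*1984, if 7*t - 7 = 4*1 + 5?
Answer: 39680/63 ≈ 629.84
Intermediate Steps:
t = 16/7 (t = 1 + (4*1 + 5)/7 = 1 + (4 + 5)/7 = 1 + (1/7)*9 = 1 + 9/7 = 16/7 ≈ 2.2857)
F(Z, P) = 16*Z*P**2/7 (F(Z, P) = ((Z*P)*(16/7))*P = ((P*Z)*(16/7))*P = (16*P*Z/7)*P = 16*Z*P**2/7)
K(u) = 80/(7*(6 + u)**2) (K(u) = (16/7)*5*(1/(u + 6))**2 = (16/7)*5*(1/(6 + u))**2 = (16/7)*5/(6 + u)**2 = 80/(7*(6 + u)**2))
K(3*(-2 + 2))*1984 = (80/(7*(6 + 3*(-2 + 2))**2))*1984 = (80/(7*(6 + 3*0)**2))*1984 = (80/(7*(6 + 0)**2))*1984 = ((80/7)/6**2)*1984 = ((80/7)*(1/36))*1984 = (20/63)*1984 = 39680/63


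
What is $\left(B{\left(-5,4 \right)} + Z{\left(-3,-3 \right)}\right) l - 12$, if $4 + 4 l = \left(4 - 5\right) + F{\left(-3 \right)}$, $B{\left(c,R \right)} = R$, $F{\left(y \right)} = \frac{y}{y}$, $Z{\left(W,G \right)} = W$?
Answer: $-13$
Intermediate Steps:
$F{\left(y \right)} = 1$
$l = -1$ ($l = -1 + \frac{\left(4 - 5\right) + 1}{4} = -1 + \frac{-1 + 1}{4} = -1 + \frac{1}{4} \cdot 0 = -1 + 0 = -1$)
$\left(B{\left(-5,4 \right)} + Z{\left(-3,-3 \right)}\right) l - 12 = \left(4 - 3\right) \left(-1\right) - 12 = 1 \left(-1\right) - 12 = -1 - 12 = -13$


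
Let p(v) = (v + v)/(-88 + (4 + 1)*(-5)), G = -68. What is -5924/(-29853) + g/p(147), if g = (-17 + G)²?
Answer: -8123664623/2925594 ≈ -2776.8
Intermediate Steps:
p(v) = -2*v/113 (p(v) = (2*v)/(-88 + 5*(-5)) = (2*v)/(-88 - 25) = (2*v)/(-113) = (2*v)*(-1/113) = -2*v/113)
g = 7225 (g = (-17 - 68)² = (-85)² = 7225)
-5924/(-29853) + g/p(147) = -5924/(-29853) + 7225/((-2/113*147)) = -5924*(-1/29853) + 7225/(-294/113) = 5924/29853 + 7225*(-113/294) = 5924/29853 - 816425/294 = -8123664623/2925594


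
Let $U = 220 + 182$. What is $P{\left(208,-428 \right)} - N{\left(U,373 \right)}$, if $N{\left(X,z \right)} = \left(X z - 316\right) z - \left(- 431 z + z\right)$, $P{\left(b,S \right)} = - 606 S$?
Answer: $-55713012$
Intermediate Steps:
$U = 402$
$N{\left(X,z \right)} = 430 z + z \left(-316 + X z\right)$ ($N{\left(X,z \right)} = \left(-316 + X z\right) z - - 430 z = z \left(-316 + X z\right) + 430 z = 430 z + z \left(-316 + X z\right)$)
$P{\left(208,-428 \right)} - N{\left(U,373 \right)} = \left(-606\right) \left(-428\right) - 373 \left(114 + 402 \cdot 373\right) = 259368 - 373 \left(114 + 149946\right) = 259368 - 373 \cdot 150060 = 259368 - 55972380 = -55713012$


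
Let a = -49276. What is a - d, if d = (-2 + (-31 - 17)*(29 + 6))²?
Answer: -2878400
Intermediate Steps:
d = 2829124 (d = (-2 - 48*35)² = (-2 - 1680)² = (-1682)² = 2829124)
a - d = -49276 - 1*2829124 = -49276 - 2829124 = -2878400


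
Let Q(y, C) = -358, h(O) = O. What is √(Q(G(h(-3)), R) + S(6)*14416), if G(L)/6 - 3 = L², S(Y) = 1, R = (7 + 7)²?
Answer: 3*√1562 ≈ 118.57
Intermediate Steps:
R = 196 (R = 14² = 196)
G(L) = 18 + 6*L²
√(Q(G(h(-3)), R) + S(6)*14416) = √(-358 + 1*14416) = √(-358 + 14416) = √14058 = 3*√1562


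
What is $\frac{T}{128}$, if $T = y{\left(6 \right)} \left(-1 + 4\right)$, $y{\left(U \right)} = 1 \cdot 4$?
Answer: $\frac{3}{32} \approx 0.09375$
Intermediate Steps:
$y{\left(U \right)} = 4$
$T = 12$ ($T = 4 \left(-1 + 4\right) = 4 \cdot 3 = 12$)
$\frac{T}{128} = \frac{12}{128} = 12 \cdot \frac{1}{128} = \frac{3}{32}$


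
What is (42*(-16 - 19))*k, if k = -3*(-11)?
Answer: -48510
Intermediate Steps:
k = 33
(42*(-16 - 19))*k = (42*(-16 - 19))*33 = (42*(-35))*33 = -1470*33 = -48510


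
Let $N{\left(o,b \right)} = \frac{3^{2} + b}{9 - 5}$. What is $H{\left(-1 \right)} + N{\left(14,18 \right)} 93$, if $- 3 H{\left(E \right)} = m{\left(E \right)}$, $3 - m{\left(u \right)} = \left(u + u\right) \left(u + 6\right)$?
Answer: $\frac{7481}{12} \approx 623.42$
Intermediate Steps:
$m{\left(u \right)} = 3 - 2 u \left(6 + u\right)$ ($m{\left(u \right)} = 3 - \left(u + u\right) \left(u + 6\right) = 3 - 2 u \left(6 + u\right)$)
$H{\left(E \right)} = -1 + 4 E + \frac{2 E^{2}}{3}$ ($H{\left(E \right)} = - \frac{3 - 12 E - 2 E^{2}}{3} = -1 + 4 E + \frac{2 E^{2}}{3}$)
$N{\left(o,b \right)} = \frac{9}{4} + \frac{b}{4}$ ($N{\left(o,b \right)} = \frac{9 + b}{4} = \left(9 + b\right) \frac{1}{4} = \frac{9}{4} + \frac{b}{4}$)
$H{\left(-1 \right)} + N{\left(14,18 \right)} 93 = \left(-1 + 4 \left(-1\right) + \frac{2 \left(-1\right)^{2}}{3}\right) + \left(\frac{9}{4} + \frac{1}{4} \cdot 18\right) 93 = \left(-1 - 4 + \frac{2}{3} \cdot 1\right) + \left(\frac{9}{4} + \frac{9}{2}\right) 93 = \left(-1 - 4 + \frac{2}{3}\right) + \frac{27}{4} \cdot 93 = - \frac{13}{3} + \frac{2511}{4} = \frac{7481}{12}$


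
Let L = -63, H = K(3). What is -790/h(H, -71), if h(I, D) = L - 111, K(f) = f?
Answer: 395/87 ≈ 4.5402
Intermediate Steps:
H = 3
h(I, D) = -174 (h(I, D) = -63 - 111 = -174)
-790/h(H, -71) = -790/(-174) = -790*(-1/174) = 395/87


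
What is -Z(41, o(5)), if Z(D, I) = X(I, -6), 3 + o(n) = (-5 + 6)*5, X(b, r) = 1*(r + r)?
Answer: 12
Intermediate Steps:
X(b, r) = 2*r (X(b, r) = 1*(2*r) = 2*r)
o(n) = 2 (o(n) = -3 + (-5 + 6)*5 = -3 + 1*5 = -3 + 5 = 2)
Z(D, I) = -12 (Z(D, I) = 2*(-6) = -12)
-Z(41, o(5)) = -1*(-12) = 12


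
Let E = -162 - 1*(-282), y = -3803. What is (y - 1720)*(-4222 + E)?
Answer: 22655346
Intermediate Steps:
E = 120 (E = -162 + 282 = 120)
(y - 1720)*(-4222 + E) = (-3803 - 1720)*(-4222 + 120) = -5523*(-4102) = 22655346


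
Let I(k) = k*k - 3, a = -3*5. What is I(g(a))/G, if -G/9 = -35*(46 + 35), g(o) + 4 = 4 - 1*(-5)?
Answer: 22/25515 ≈ 0.00086224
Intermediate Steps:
a = -15
g(o) = 5 (g(o) = -4 + (4 - 1*(-5)) = -4 + (4 + 5) = -4 + 9 = 5)
G = 25515 (G = -(-315)*(46 + 35) = -(-315)*81 = -9*(-2835) = 25515)
I(k) = -3 + k**2 (I(k) = k**2 - 3 = -3 + k**2)
I(g(a))/G = (-3 + 5**2)/25515 = (-3 + 25)*(1/25515) = 22*(1/25515) = 22/25515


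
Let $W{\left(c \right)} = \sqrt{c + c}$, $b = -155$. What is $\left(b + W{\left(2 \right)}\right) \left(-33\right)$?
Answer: $5049$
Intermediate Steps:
$W{\left(c \right)} = \sqrt{2} \sqrt{c}$ ($W{\left(c \right)} = \sqrt{2 c} = \sqrt{2} \sqrt{c}$)
$\left(b + W{\left(2 \right)}\right) \left(-33\right) = \left(-155 + \sqrt{2} \sqrt{2}\right) \left(-33\right) = \left(-155 + 2\right) \left(-33\right) = \left(-153\right) \left(-33\right) = 5049$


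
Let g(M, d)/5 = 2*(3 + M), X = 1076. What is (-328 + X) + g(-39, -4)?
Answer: 388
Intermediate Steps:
g(M, d) = 30 + 10*M (g(M, d) = 5*(2*(3 + M)) = 5*(6 + 2*M) = 30 + 10*M)
(-328 + X) + g(-39, -4) = (-328 + 1076) + (30 + 10*(-39)) = 748 + (30 - 390) = 748 - 360 = 388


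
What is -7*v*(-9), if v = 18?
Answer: 1134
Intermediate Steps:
-7*v*(-9) = -7*18*(-9) = -126*(-9) = 1134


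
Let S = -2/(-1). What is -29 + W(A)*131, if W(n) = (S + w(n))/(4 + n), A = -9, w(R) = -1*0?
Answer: -407/5 ≈ -81.400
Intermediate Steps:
w(R) = 0
S = 2 (S = -2*(-1) = 2)
W(n) = 2/(4 + n) (W(n) = (2 + 0)/(4 + n) = 2/(4 + n))
-29 + W(A)*131 = -29 + (2/(4 - 9))*131 = -29 + (2/(-5))*131 = -29 + (2*(-1/5))*131 = -29 - 2/5*131 = -29 - 262/5 = -407/5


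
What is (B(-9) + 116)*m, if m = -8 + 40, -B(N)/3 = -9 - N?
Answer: 3712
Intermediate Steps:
B(N) = 27 + 3*N (B(N) = -3*(-9 - N) = 27 + 3*N)
m = 32
(B(-9) + 116)*m = ((27 + 3*(-9)) + 116)*32 = ((27 - 27) + 116)*32 = (0 + 116)*32 = 116*32 = 3712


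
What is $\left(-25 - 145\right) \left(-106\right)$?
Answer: $18020$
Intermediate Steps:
$\left(-25 - 145\right) \left(-106\right) = \left(-170\right) \left(-106\right) = 18020$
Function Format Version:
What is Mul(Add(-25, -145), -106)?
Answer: 18020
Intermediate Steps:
Mul(Add(-25, -145), -106) = Mul(-170, -106) = 18020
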